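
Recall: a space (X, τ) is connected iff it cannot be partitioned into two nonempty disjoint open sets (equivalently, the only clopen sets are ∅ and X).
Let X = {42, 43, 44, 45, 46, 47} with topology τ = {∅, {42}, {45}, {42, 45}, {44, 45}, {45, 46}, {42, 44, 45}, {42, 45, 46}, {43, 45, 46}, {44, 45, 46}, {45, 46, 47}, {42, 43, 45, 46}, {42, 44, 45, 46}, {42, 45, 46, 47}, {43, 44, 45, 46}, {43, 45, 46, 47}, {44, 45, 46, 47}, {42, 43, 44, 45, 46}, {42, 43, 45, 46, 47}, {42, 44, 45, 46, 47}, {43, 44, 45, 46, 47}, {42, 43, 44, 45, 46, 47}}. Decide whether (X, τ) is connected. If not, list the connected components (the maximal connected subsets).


(X, τ) is disconnected; components = [{42}, {43, 44, 45, 46, 47}].

Find clopen sets (U ∈ τ with X ∖ U ∈ τ):
  U = ∅, X ∖ U = {42, 43, 44, 45, 46, 47} — both open, so U is clopen.
  U = {42}, X ∖ U = {43, 44, 45, 46, 47} — both open, so U is clopen.
  U = {43, 44, 45, 46, 47}, X ∖ U = {42} — both open, so U is clopen.
  U = {42, 43, 44, 45, 46, 47}, X ∖ U = ∅ — both open, so U is clopen.
Nontrivial clopen(s) exist: e.g. {42}. So (X, τ) is disconnected.
Compute connected components by grouping points that agree on all clopens:
  component: {42}
  component: {43, 44, 45, 46, 47}


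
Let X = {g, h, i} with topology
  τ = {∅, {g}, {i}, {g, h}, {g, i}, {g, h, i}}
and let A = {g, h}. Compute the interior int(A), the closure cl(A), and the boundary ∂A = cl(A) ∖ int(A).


int(A) = {g, h}, cl(A) = {g, h}, ∂A = ∅.

Closed sets in (X, τ) are complements of opens:
  closed(X, τ) = {∅, {h}, {i}, {g, h}, {h, i}, {g, h, i}}.
int(A) = ⋃ {U ∈ τ : U ⊆ A}. Opens contained in A: ∅, {g}, {g, h}.
Taking the union of these: int(A) = {g, h}.
cl(A) = ⋂ {C closed : A ⊆ C}. Closed sets containing A: {g, h}, {g, h, i}.
Intersecting these: cl(A) = {g, h}.
∂A = cl(A) ∖ int(A) = {g, h} ∖ {g, h} = ∅.


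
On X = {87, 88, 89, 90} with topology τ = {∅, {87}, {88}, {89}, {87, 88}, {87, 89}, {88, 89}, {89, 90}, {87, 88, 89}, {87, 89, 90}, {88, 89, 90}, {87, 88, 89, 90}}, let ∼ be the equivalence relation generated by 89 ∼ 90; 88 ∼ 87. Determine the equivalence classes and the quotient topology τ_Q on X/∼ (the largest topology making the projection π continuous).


X/∼ = {[87=88], [89=90]}; |τ_Q| = 4.

Equivalence classes: [87=88], [89=90].
Quotient map π: X → X/∼ sends 87 ↦ [87=88], 88 ↦ [87=88], 89 ↦ [89=90], 90 ↦ [89=90].
For each subset V ⊆ X/∼, compute π^{-1}(V) ⊆ X and check whether π^{-1}(V) ∈ τ. V is open in τ_Q iff π^{-1}(V) ∈ τ.
  V = {}: π^{-1}(V) = ∅ ∈ τ ✓.
  V = {[87=88]}: π^{-1}(V) = {87, 88} ∈ τ ✓.
  V = {[89=90]}: π^{-1}(V) = {89, 90} ∈ τ ✓.
  V = {[87=88], [89=90]}: π^{-1}(V) = {87, 88, 89, 90} ∈ τ ✓.
Open sets in the quotient: τ_Q = {{}, {[87=88]}, {[89=90]}, {[87=88], [89=90]}} (4 elements).


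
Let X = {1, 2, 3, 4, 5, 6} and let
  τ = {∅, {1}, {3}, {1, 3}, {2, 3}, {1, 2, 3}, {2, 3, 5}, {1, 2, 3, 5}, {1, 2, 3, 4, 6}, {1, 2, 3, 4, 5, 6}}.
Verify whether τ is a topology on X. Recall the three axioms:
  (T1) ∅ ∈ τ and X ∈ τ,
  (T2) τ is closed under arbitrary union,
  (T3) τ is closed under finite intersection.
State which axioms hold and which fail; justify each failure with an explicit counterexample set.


τ IS a topology on X.

Axiom (T1): ∅ ∈ τ? Yes; X ∈ τ? Yes.
Axiom (T2/T3): check pairwise unions and intersections of members of τ.
All pairwise intersections and unions checked — each lies in τ. Therefore τ satisfies (T1), (T2), (T3): it IS a topology on X.


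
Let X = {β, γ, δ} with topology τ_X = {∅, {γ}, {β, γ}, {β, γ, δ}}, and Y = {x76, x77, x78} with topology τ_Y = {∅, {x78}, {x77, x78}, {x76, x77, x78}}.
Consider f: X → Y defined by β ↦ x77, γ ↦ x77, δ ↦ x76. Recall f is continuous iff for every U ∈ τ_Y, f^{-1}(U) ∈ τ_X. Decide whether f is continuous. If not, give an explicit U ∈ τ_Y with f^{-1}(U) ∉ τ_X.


f IS continuous.

Compute f^{-1}(U) for each U ∈ τ_Y:
  U = ∅: f^{-1}(U) = ∅ ∈ τ_X ✓.
  U = {x78}: f^{-1}(U) = ∅ ∈ τ_X ✓.
  U = {x77, x78}: f^{-1}(U) = {β, γ} ∈ τ_X ✓.
  U = {x76, x77, x78}: f^{-1}(U) = {β, γ, δ} ∈ τ_X ✓.
Every preimage lies in τ_X, so f IS continuous.


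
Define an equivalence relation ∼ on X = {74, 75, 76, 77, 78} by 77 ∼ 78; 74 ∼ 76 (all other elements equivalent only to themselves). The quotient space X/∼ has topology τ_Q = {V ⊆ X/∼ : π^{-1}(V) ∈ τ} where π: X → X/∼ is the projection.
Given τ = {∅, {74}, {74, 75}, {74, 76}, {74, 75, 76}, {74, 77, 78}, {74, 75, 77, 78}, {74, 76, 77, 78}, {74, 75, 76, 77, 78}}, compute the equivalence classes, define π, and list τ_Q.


X/∼ = {[74=76], [75], [77=78]}; |τ_Q| = 5.

Equivalence classes: [74=76], [75], [77=78].
Quotient map π: X → X/∼ sends 74 ↦ [74=76], 75 ↦ [75], 76 ↦ [74=76], 77 ↦ [77=78], 78 ↦ [77=78].
For each subset V ⊆ X/∼, compute π^{-1}(V) ⊆ X and check whether π^{-1}(V) ∈ τ. V is open in τ_Q iff π^{-1}(V) ∈ τ.
  V = {}: π^{-1}(V) = ∅ ∈ τ ✓.
  V = {[74=76]}: π^{-1}(V) = {74, 76} ∈ τ ✓.
  V = {[75]}: π^{-1}(V) = {75} ∉ τ ✗.
  V = {[74=76], [75]}: π^{-1}(V) = {74, 75, 76} ∈ τ ✓.
  V = {[77=78]}: π^{-1}(V) = {77, 78} ∉ τ ✗.
  V = {[74=76], [77=78]}: π^{-1}(V) = {74, 76, 77, 78} ∈ τ ✓.
  V = {[75], [77=78]}: π^{-1}(V) = {75, 77, 78} ∉ τ ✗.
  V = {[74=76], [75], [77=78]}: π^{-1}(V) = {74, 75, 76, 77, 78} ∈ τ ✓.
Open sets in the quotient: τ_Q = {{}, {[74=76]}, {[74=76], [75]}, {[74=76], [77=78]}, {[74=76], [75], [77=78]}} (5 elements).


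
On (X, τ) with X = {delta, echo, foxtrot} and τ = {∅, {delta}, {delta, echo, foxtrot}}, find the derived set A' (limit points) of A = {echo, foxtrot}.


A' = {echo, foxtrot}

For each x ∈ X, list the open sets U ∈ τ with x ∈ U, then check whether U ∩ (A ∖ {x}) ≠ ∅ for every such U.
  x = delta: open {delta} ∋ x has {delta} ∩ (A ∖ {delta}) = ∅, so x is NOT a limit point.
  x = echo: opens ∋ x are {delta, echo, foxtrot}; each meets A ∖ {echo}, so x IS a limit point.
  x = foxtrot: opens ∋ x are {delta, echo, foxtrot}; each meets A ∖ {foxtrot}, so x IS a limit point.
Collecting: A' = {echo, foxtrot}.


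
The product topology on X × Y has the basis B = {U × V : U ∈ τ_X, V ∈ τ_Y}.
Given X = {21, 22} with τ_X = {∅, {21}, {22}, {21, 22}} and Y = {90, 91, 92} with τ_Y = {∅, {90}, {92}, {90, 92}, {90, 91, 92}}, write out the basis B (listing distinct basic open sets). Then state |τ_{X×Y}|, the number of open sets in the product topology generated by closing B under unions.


Basis B = {∅ × ∅, {21} × {90}, {21} × {92}, {22} × {90}, {22} × {92}, {21} × {90, 92}, {21, 22} × {90}, {21, 22} × {92}, {22} × {90, 92}, {21} × {90, 91, 92}, {22} × {90, 91, 92}, {21, 22} × {90, 92}, {21, 22} × {90, 91, 92}}; |τ_{X×Y}| = 25.

Enumerate products U × V with U ∈ τ_X, V ∈ τ_Y (deduplicated):
  ∅ × ∅ = {} (∅)
  {21} × {90} = {(21,90)}
  {21} × {92} = {(21,92)}
  {22} × {90} = {(22,90)}
  {22} × {92} = {(22,92)}
  {21} × {90, 92} = {(21,90), (21,92)}
  {21, 22} × {90} = {(21,90), (22,90)}
  {21, 22} × {92} = {(21,92), (22,92)}
  {22} × {90, 92} = {(22,90), (22,92)}
  {21} × {90, 91, 92} = {(21,90), (21,91), (21,92)}
  {22} × {90, 91, 92} = {(22,90), (22,91), (22,92)}
  {21, 22} × {90, 92} = {(21,90), (21,92), (22,90), (22,92)}
  {21, 22} × {90, 91, 92} = {(21,90), (21,91), (21,92), (22,90), (22,91), (22,92)}
These 13 distinct sets form the basis B.
Close under arbitrary unions to get τ_{X×Y}; counting gives |τ_{X×Y}| = 25.


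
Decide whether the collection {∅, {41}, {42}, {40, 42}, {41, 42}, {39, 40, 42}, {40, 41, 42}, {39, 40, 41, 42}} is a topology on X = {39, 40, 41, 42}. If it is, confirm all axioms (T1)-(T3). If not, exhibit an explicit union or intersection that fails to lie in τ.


τ IS a topology on X.

Axiom (T1): ∅ ∈ τ? Yes; X ∈ τ? Yes.
Axiom (T2/T3): check pairwise unions and intersections of members of τ.
All pairwise intersections and unions checked — each lies in τ. Therefore τ satisfies (T1), (T2), (T3): it IS a topology on X.


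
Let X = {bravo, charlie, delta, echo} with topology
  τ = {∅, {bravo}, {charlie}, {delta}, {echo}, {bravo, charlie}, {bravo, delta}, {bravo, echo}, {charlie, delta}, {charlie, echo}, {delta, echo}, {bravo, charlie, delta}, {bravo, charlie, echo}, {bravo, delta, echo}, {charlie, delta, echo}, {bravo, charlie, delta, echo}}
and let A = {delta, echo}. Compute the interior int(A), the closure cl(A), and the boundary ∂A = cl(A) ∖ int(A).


int(A) = {delta, echo}, cl(A) = {delta, echo}, ∂A = ∅.

Closed sets in (X, τ) are complements of opens:
  closed(X, τ) = {∅, {bravo}, {charlie}, {delta}, {echo}, {bravo, charlie}, {bravo, delta}, {bravo, echo}, {charlie, delta}, {charlie, echo}, {delta, echo}, {bravo, charlie, delta}, {bravo, charlie, echo}, {bravo, delta, echo}, {charlie, delta, echo}, {bravo, charlie, delta, echo}}.
int(A) = ⋃ {U ∈ τ : U ⊆ A}. Opens contained in A: ∅, {delta}, {echo}, {delta, echo}.
Taking the union of these: int(A) = {delta, echo}.
cl(A) = ⋂ {C closed : A ⊆ C}. Closed sets containing A: {delta, echo}, {bravo, delta, echo}, {charlie, delta, echo}, {bravo, charlie, delta, echo}.
Intersecting these: cl(A) = {delta, echo}.
∂A = cl(A) ∖ int(A) = {delta, echo} ∖ {delta, echo} = ∅.


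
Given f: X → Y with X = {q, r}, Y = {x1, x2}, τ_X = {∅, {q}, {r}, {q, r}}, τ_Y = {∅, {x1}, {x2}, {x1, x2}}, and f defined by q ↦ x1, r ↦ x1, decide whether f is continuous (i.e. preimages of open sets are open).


f IS continuous.

Compute f^{-1}(U) for each U ∈ τ_Y:
  U = ∅: f^{-1}(U) = ∅ ∈ τ_X ✓.
  U = {x1}: f^{-1}(U) = {q, r} ∈ τ_X ✓.
  U = {x2}: f^{-1}(U) = ∅ ∈ τ_X ✓.
  U = {x1, x2}: f^{-1}(U) = {q, r} ∈ τ_X ✓.
Every preimage lies in τ_X, so f IS continuous.


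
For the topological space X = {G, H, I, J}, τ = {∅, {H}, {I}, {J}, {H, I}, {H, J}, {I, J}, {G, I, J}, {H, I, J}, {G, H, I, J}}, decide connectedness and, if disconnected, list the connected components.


(X, τ) is disconnected; components = [{H}, {G, I, J}].

Find clopen sets (U ∈ τ with X ∖ U ∈ τ):
  U = ∅, X ∖ U = {G, H, I, J} — both open, so U is clopen.
  U = {H}, X ∖ U = {G, I, J} — both open, so U is clopen.
  U = {G, I, J}, X ∖ U = {H} — both open, so U is clopen.
  U = {G, H, I, J}, X ∖ U = ∅ — both open, so U is clopen.
Nontrivial clopen(s) exist: e.g. {G, I, J}. So (X, τ) is disconnected.
Compute connected components by grouping points that agree on all clopens:
  component: {H}
  component: {G, I, J}


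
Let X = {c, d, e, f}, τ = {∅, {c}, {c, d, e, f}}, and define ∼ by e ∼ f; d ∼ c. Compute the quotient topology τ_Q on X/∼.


X/∼ = {[c=d], [e=f]}; |τ_Q| = 2.

Equivalence classes: [c=d], [e=f].
Quotient map π: X → X/∼ sends c ↦ [c=d], d ↦ [c=d], e ↦ [e=f], f ↦ [e=f].
For each subset V ⊆ X/∼, compute π^{-1}(V) ⊆ X and check whether π^{-1}(V) ∈ τ. V is open in τ_Q iff π^{-1}(V) ∈ τ.
  V = {}: π^{-1}(V) = ∅ ∈ τ ✓.
  V = {[c=d]}: π^{-1}(V) = {c, d} ∉ τ ✗.
  V = {[e=f]}: π^{-1}(V) = {e, f} ∉ τ ✗.
  V = {[c=d], [e=f]}: π^{-1}(V) = {c, d, e, f} ∈ τ ✓.
Open sets in the quotient: τ_Q = {{}, {[c=d], [e=f]}} (2 elements).


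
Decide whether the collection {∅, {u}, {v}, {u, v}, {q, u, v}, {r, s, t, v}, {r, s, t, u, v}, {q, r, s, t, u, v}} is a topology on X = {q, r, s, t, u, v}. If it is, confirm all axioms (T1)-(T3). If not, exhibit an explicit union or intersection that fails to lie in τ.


τ IS a topology on X.

Axiom (T1): ∅ ∈ τ? Yes; X ∈ τ? Yes.
Axiom (T2/T3): check pairwise unions and intersections of members of τ.
All pairwise intersections and unions checked — each lies in τ. Therefore τ satisfies (T1), (T2), (T3): it IS a topology on X.


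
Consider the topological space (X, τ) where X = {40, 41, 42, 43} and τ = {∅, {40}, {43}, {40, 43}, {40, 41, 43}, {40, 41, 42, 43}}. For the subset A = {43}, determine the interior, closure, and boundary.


int(A) = {43}, cl(A) = {41, 42, 43}, ∂A = {41, 42}.

Closed sets in (X, τ) are complements of opens:
  closed(X, τ) = {∅, {42}, {41, 42}, {40, 41, 42}, {41, 42, 43}, {40, 41, 42, 43}}.
int(A) = ⋃ {U ∈ τ : U ⊆ A}. Opens contained in A: ∅, {43}.
Taking the union of these: int(A) = {43}.
cl(A) = ⋂ {C closed : A ⊆ C}. Closed sets containing A: {41, 42, 43}, {40, 41, 42, 43}.
Intersecting these: cl(A) = {41, 42, 43}.
∂A = cl(A) ∖ int(A) = {41, 42, 43} ∖ {43} = {41, 42}.


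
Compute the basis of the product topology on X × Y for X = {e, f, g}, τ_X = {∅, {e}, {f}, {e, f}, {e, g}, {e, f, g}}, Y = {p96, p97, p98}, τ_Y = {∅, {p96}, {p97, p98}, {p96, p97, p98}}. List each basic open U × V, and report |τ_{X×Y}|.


Basis B = {∅ × ∅, {e} × {p96}, {f} × {p96}, {e, f} × {p96}, {e, g} × {p96}, {e} × {p97, p98}, {f} × {p97, p98}, {e} × {p96, p97, p98}, {e, f, g} × {p96}, {f} × {p96, p97, p98}, {e, f} × {p97, p98}, {e, g} × {p97, p98}, {e, f} × {p96, p97, p98}, {e, g} × {p96, p97, p98}, {e, f, g} × {p97, p98}, {e, f, g} × {p96, p97, p98}}; |τ_{X×Y}| = 36.

Enumerate products U × V with U ∈ τ_X, V ∈ τ_Y (deduplicated):
  ∅ × ∅ = {} (∅)
  {e} × {p96} = {(e,p96)}
  {f} × {p96} = {(f,p96)}
  {e, f} × {p96} = {(e,p96), (f,p96)}
  {e, g} × {p96} = {(e,p96), (g,p96)}
  {e} × {p97, p98} = {(e,p97), (e,p98)}
  {f} × {p97, p98} = {(f,p97), (f,p98)}
  {e} × {p96, p97, p98} = {(e,p96), (e,p97), (e,p98)}
  {e, f, g} × {p96} = {(e,p96), (f,p96), (g,p96)}
  {f} × {p96, p97, p98} = {(f,p96), (f,p97), (f,p98)}
  {e, f} × {p97, p98} = {(e,p97), (e,p98), (f,p97), (f,p98)}
  {e, g} × {p97, p98} = {(e,p97), (e,p98), (g,p97), (g,p98)}
  {e, f} × {p96, p97, p98} = {(e,p96), (e,p97), (e,p98), (f,p96), (f,p97), (f,p98)}
  {e, g} × {p96, p97, p98} = {(e,p96), (e,p97), (e,p98), (g,p96), (g,p97), (g,p98)}
  {e, f, g} × {p97, p98} = {(e,p97), (e,p98), (f,p97), (f,p98), (g,p97), (g,p98)}
  {e, f, g} × {p96, p97, p98} = {(e,p96), (e,p97), (e,p98), (f,p96), (f,p97), (f,p98), (g,p96), (g,p97), (g,p98)}
These 16 distinct sets form the basis B.
Close under arbitrary unions to get τ_{X×Y}; counting gives |τ_{X×Y}| = 36.


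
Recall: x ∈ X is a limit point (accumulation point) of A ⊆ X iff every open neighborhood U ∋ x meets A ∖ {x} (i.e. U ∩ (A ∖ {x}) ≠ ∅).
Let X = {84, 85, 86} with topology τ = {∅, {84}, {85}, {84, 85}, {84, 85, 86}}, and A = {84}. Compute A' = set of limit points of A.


A' = {86}

For each x ∈ X, list the open sets U ∈ τ with x ∈ U, then check whether U ∩ (A ∖ {x}) ≠ ∅ for every such U.
  x = 84: open {84} ∋ x has {84} ∩ (A ∖ {84}) = ∅, so x is NOT a limit point.
  x = 85: open {85} ∋ x has {85} ∩ (A ∖ {85}) = ∅, so x is NOT a limit point.
  x = 86: opens ∋ x are {84, 85, 86}; each meets A ∖ {86}, so x IS a limit point.
Collecting: A' = {86}.


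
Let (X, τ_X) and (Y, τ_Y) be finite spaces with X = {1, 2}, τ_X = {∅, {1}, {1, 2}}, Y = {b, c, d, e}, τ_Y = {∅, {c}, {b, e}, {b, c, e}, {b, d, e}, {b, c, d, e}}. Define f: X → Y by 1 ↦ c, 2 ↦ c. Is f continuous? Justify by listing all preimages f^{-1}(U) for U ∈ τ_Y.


f IS continuous.

Compute f^{-1}(U) for each U ∈ τ_Y:
  U = ∅: f^{-1}(U) = ∅ ∈ τ_X ✓.
  U = {c}: f^{-1}(U) = {1, 2} ∈ τ_X ✓.
  U = {b, e}: f^{-1}(U) = ∅ ∈ τ_X ✓.
  U = {b, c, e}: f^{-1}(U) = {1, 2} ∈ τ_X ✓.
  U = {b, d, e}: f^{-1}(U) = ∅ ∈ τ_X ✓.
  U = {b, c, d, e}: f^{-1}(U) = {1, 2} ∈ τ_X ✓.
Every preimage lies in τ_X, so f IS continuous.


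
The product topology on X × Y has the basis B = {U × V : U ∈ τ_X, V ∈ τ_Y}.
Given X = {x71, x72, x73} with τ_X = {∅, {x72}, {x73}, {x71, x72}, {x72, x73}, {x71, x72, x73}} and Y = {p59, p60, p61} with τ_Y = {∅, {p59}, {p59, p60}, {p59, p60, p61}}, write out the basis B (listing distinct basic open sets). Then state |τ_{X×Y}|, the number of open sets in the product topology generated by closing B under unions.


Basis B = {∅ × ∅, {x72} × {p59}, {x73} × {p59}, {x71, x72} × {p59}, {x72} × {p59, p60}, {x72, x73} × {p59}, {x73} × {p59, p60}, {x71, x72, x73} × {p59}, {x72} × {p59, p60, p61}, {x73} × {p59, p60, p61}, {x71, x72} × {p59, p60}, {x72, x73} × {p59, p60}, {x71, x72} × {p59, p60, p61}, {x71, x72, x73} × {p59, p60}, {x72, x73} × {p59, p60, p61}, {x71, x72, x73} × {p59, p60, p61}}; |τ_{X×Y}| = 40.

Enumerate products U × V with U ∈ τ_X, V ∈ τ_Y (deduplicated):
  ∅ × ∅ = {} (∅)
  {x72} × {p59} = {(x72,p59)}
  {x73} × {p59} = {(x73,p59)}
  {x71, x72} × {p59} = {(x71,p59), (x72,p59)}
  {x72} × {p59, p60} = {(x72,p59), (x72,p60)}
  {x72, x73} × {p59} = {(x72,p59), (x73,p59)}
  {x73} × {p59, p60} = {(x73,p59), (x73,p60)}
  {x71, x72, x73} × {p59} = {(x71,p59), (x72,p59), (x73,p59)}
  {x72} × {p59, p60, p61} = {(x72,p59), (x72,p60), (x72,p61)}
  {x73} × {p59, p60, p61} = {(x73,p59), (x73,p60), (x73,p61)}
  {x71, x72} × {p59, p60} = {(x71,p59), (x71,p60), (x72,p59), (x72,p60)}
  {x72, x73} × {p59, p60} = {(x72,p59), (x72,p60), (x73,p59), (x73,p60)}
  {x71, x72} × {p59, p60, p61} = {(x71,p59), (x71,p60), (x71,p61), (x72,p59), (x72,p60), (x72,p61)}
  {x71, x72, x73} × {p59, p60} = {(x71,p59), (x71,p60), (x72,p59), (x72,p60), (x73,p59), (x73,p60)}
  {x72, x73} × {p59, p60, p61} = {(x72,p59), (x72,p60), (x72,p61), (x73,p59), (x73,p60), (x73,p61)}
  {x71, x72, x73} × {p59, p60, p61} = {(x71,p59), (x71,p60), (x71,p61), (x72,p59), (x72,p60), (x72,p61), (x73,p59), (x73,p60), (x73,p61)}
These 16 distinct sets form the basis B.
Close under arbitrary unions to get τ_{X×Y}; counting gives |τ_{X×Y}| = 40.


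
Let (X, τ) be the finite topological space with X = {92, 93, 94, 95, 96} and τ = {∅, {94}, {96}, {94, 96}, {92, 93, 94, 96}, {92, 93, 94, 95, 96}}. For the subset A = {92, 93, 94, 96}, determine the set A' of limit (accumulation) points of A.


A' = {92, 93, 95}

For each x ∈ X, list the open sets U ∈ τ with x ∈ U, then check whether U ∩ (A ∖ {x}) ≠ ∅ for every such U.
  x = 92: opens ∋ x are {92, 93, 94, 96}, {92, 93, 94, 95, 96}; each meets A ∖ {92}, so x IS a limit point.
  x = 93: opens ∋ x are {92, 93, 94, 96}, {92, 93, 94, 95, 96}; each meets A ∖ {93}, so x IS a limit point.
  x = 94: open {94} ∋ x has {94} ∩ (A ∖ {94}) = ∅, so x is NOT a limit point.
  x = 95: opens ∋ x are {92, 93, 94, 95, 96}; each meets A ∖ {95}, so x IS a limit point.
  x = 96: open {96} ∋ x has {96} ∩ (A ∖ {96}) = ∅, so x is NOT a limit point.
Collecting: A' = {92, 93, 95}.


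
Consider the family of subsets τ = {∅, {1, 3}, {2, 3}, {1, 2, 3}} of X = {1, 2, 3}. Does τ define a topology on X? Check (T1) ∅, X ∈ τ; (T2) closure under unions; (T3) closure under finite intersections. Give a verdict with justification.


τ is NOT a topology on X.

Axiom (T1): ∅ ∈ τ? Yes; X ∈ τ? Yes.
Axiom (T2/T3): check pairwise unions and intersections of members of τ.
Counterexample for (T3): {1, 3} ∩ {2, 3} = {3} ∉ τ. Therefore τ is NOT a topology.


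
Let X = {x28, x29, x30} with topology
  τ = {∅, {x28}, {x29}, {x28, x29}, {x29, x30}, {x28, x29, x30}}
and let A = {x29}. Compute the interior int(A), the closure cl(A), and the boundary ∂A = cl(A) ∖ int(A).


int(A) = {x29}, cl(A) = {x29, x30}, ∂A = {x30}.

Closed sets in (X, τ) are complements of opens:
  closed(X, τ) = {∅, {x28}, {x30}, {x28, x30}, {x29, x30}, {x28, x29, x30}}.
int(A) = ⋃ {U ∈ τ : U ⊆ A}. Opens contained in A: ∅, {x29}.
Taking the union of these: int(A) = {x29}.
cl(A) = ⋂ {C closed : A ⊆ C}. Closed sets containing A: {x29, x30}, {x28, x29, x30}.
Intersecting these: cl(A) = {x29, x30}.
∂A = cl(A) ∖ int(A) = {x29, x30} ∖ {x29} = {x30}.


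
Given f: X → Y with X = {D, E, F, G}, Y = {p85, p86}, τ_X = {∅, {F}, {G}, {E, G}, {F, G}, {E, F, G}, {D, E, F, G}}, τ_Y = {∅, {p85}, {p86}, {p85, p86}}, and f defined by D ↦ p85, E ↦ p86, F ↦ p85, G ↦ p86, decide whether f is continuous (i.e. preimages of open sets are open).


f is NOT continuous.

Compute f^{-1}(U) for each U ∈ τ_Y:
  U = ∅: f^{-1}(U) = ∅ ∈ τ_X ✓.
  U = {p85}: f^{-1}(U) = {D, F} ∉ τ_X ✗.
  U = {p86}: f^{-1}(U) = {E, G} ∈ τ_X ✓.
  U = {p85, p86}: f^{-1}(U) = {D, E, F, G} ∈ τ_X ✓.
Found U = {p85} with f^{-1}(U) = {D, F} not in τ_X. Therefore f is NOT continuous.


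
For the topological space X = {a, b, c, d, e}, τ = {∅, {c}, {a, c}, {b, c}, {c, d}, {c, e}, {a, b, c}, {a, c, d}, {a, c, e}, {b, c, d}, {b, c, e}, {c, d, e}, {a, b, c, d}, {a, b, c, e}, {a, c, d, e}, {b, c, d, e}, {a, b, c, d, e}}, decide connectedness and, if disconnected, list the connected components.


(X, τ) is connected.

Find clopen sets (U ∈ τ with X ∖ U ∈ τ):
  U = ∅, X ∖ U = {a, b, c, d, e} — both open, so U is clopen.
  U = {a, b, c, d, e}, X ∖ U = ∅ — both open, so U is clopen.
Only trivial clopens (∅ and X) exist, so (X, τ) is connected.
Compute connected components by grouping points that agree on all clopens:
  component: {a, b, c, d, e}


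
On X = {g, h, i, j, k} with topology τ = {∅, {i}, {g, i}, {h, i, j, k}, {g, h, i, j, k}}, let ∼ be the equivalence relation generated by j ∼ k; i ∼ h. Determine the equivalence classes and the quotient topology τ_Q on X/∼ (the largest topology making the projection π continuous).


X/∼ = {[g], [h=i], [j=k]}; |τ_Q| = 3.

Equivalence classes: [g], [h=i], [j=k].
Quotient map π: X → X/∼ sends g ↦ [g], h ↦ [h=i], i ↦ [h=i], j ↦ [j=k], k ↦ [j=k].
For each subset V ⊆ X/∼, compute π^{-1}(V) ⊆ X and check whether π^{-1}(V) ∈ τ. V is open in τ_Q iff π^{-1}(V) ∈ τ.
  V = {}: π^{-1}(V) = ∅ ∈ τ ✓.
  V = {[g]}: π^{-1}(V) = {g} ∉ τ ✗.
  V = {[h=i]}: π^{-1}(V) = {h, i} ∉ τ ✗.
  V = {[g], [h=i]}: π^{-1}(V) = {g, h, i} ∉ τ ✗.
  V = {[j=k]}: π^{-1}(V) = {j, k} ∉ τ ✗.
  V = {[g], [j=k]}: π^{-1}(V) = {g, j, k} ∉ τ ✗.
  V = {[h=i], [j=k]}: π^{-1}(V) = {h, i, j, k} ∈ τ ✓.
  V = {[g], [h=i], [j=k]}: π^{-1}(V) = {g, h, i, j, k} ∈ τ ✓.
Open sets in the quotient: τ_Q = {{}, {[h=i], [j=k]}, {[g], [h=i], [j=k]}} (3 elements).


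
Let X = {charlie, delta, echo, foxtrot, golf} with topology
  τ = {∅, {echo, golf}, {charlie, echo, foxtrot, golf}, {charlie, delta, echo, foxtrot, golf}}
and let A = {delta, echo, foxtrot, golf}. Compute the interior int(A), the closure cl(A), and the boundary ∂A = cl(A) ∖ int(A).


int(A) = {echo, golf}, cl(A) = {charlie, delta, echo, foxtrot, golf}, ∂A = {charlie, delta, foxtrot}.

Closed sets in (X, τ) are complements of opens:
  closed(X, τ) = {∅, {delta}, {charlie, delta, foxtrot}, {charlie, delta, echo, foxtrot, golf}}.
int(A) = ⋃ {U ∈ τ : U ⊆ A}. Opens contained in A: ∅, {echo, golf}.
Taking the union of these: int(A) = {echo, golf}.
cl(A) = ⋂ {C closed : A ⊆ C}. Closed sets containing A: {charlie, delta, echo, foxtrot, golf}.
Intersecting these: cl(A) = {charlie, delta, echo, foxtrot, golf}.
∂A = cl(A) ∖ int(A) = {charlie, delta, echo, foxtrot, golf} ∖ {echo, golf} = {charlie, delta, foxtrot}.


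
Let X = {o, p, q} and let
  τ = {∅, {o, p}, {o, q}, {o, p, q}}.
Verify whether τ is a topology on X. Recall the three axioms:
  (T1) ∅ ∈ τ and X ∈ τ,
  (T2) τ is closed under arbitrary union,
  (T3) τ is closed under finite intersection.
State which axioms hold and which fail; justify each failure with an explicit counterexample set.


τ is NOT a topology on X.

Axiom (T1): ∅ ∈ τ? Yes; X ∈ τ? Yes.
Axiom (T2/T3): check pairwise unions and intersections of members of τ.
Counterexample for (T3): {o, p} ∩ {o, q} = {o} ∉ τ. Therefore τ is NOT a topology.


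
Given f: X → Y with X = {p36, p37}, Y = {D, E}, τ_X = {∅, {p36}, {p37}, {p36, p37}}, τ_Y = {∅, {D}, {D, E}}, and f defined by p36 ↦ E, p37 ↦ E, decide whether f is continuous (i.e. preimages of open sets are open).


f IS continuous.

Compute f^{-1}(U) for each U ∈ τ_Y:
  U = ∅: f^{-1}(U) = ∅ ∈ τ_X ✓.
  U = {D}: f^{-1}(U) = ∅ ∈ τ_X ✓.
  U = {D, E}: f^{-1}(U) = {p36, p37} ∈ τ_X ✓.
Every preimage lies in τ_X, so f IS continuous.


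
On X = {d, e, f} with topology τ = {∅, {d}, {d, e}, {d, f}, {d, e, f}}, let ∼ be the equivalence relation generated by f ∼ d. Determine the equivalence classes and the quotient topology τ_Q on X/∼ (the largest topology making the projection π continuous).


X/∼ = {[d=f], [e]}; |τ_Q| = 3.

Equivalence classes: [d=f], [e].
Quotient map π: X → X/∼ sends d ↦ [d=f], e ↦ [e], f ↦ [d=f].
For each subset V ⊆ X/∼, compute π^{-1}(V) ⊆ X and check whether π^{-1}(V) ∈ τ. V is open in τ_Q iff π^{-1}(V) ∈ τ.
  V = {}: π^{-1}(V) = ∅ ∈ τ ✓.
  V = {[d=f]}: π^{-1}(V) = {d, f} ∈ τ ✓.
  V = {[e]}: π^{-1}(V) = {e} ∉ τ ✗.
  V = {[d=f], [e]}: π^{-1}(V) = {d, e, f} ∈ τ ✓.
Open sets in the quotient: τ_Q = {{}, {[d=f]}, {[d=f], [e]}} (3 elements).


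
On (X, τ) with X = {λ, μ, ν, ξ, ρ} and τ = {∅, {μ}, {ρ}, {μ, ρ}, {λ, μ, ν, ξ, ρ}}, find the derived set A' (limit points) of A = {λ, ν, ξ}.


A' = {λ, ν, ξ}

For each x ∈ X, list the open sets U ∈ τ with x ∈ U, then check whether U ∩ (A ∖ {x}) ≠ ∅ for every such U.
  x = λ: opens ∋ x are {λ, μ, ν, ξ, ρ}; each meets A ∖ {λ}, so x IS a limit point.
  x = μ: open {μ} ∋ x has {μ} ∩ (A ∖ {μ}) = ∅, so x is NOT a limit point.
  x = ν: opens ∋ x are {λ, μ, ν, ξ, ρ}; each meets A ∖ {ν}, so x IS a limit point.
  x = ξ: opens ∋ x are {λ, μ, ν, ξ, ρ}; each meets A ∖ {ξ}, so x IS a limit point.
  x = ρ: open {ρ} ∋ x has {ρ} ∩ (A ∖ {ρ}) = ∅, so x is NOT a limit point.
Collecting: A' = {λ, ν, ξ}.


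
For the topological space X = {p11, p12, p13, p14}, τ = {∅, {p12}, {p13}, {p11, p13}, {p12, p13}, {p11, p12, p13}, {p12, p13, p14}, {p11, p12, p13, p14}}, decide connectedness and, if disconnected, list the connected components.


(X, τ) is connected.

Find clopen sets (U ∈ τ with X ∖ U ∈ τ):
  U = ∅, X ∖ U = {p11, p12, p13, p14} — both open, so U is clopen.
  U = {p11, p12, p13, p14}, X ∖ U = ∅ — both open, so U is clopen.
Only trivial clopens (∅ and X) exist, so (X, τ) is connected.
Compute connected components by grouping points that agree on all clopens:
  component: {p11, p12, p13, p14}


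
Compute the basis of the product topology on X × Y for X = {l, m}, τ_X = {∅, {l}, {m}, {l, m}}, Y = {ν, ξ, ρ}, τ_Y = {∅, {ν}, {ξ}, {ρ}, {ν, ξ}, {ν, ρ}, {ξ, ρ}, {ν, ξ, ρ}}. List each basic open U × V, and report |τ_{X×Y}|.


Basis B = {∅ × ∅, {l} × {ν}, {l} × {ξ}, {l} × {ρ}, {m} × {ν}, {m} × {ξ}, {m} × {ρ}, {l} × {ν, ξ}, {l} × {ν, ρ}, {l, m} × {ν}, {l} × {ξ, ρ}, {l, m} × {ξ}, {l, m} × {ρ}, {m} × {ν, ξ}, {m} × {ν, ρ}, {m} × {ξ, ρ}, {l} × {ν, ξ, ρ}, {m} × {ν, ξ, ρ}, {l, m} × {ν, ξ}, {l, m} × {ν, ρ}, {l, m} × {ξ, ρ}, {l, m} × {ν, ξ, ρ}}; |τ_{X×Y}| = 64.

Enumerate products U × V with U ∈ τ_X, V ∈ τ_Y (deduplicated):
  ∅ × ∅ = {} (∅)
  {l} × {ν} = {(l,ν)}
  {l} × {ξ} = {(l,ξ)}
  {l} × {ρ} = {(l,ρ)}
  {m} × {ν} = {(m,ν)}
  {m} × {ξ} = {(m,ξ)}
  {m} × {ρ} = {(m,ρ)}
  {l} × {ν, ξ} = {(l,ν), (l,ξ)}
  {l} × {ν, ρ} = {(l,ν), (l,ρ)}
  {l, m} × {ν} = {(l,ν), (m,ν)}
  {l} × {ξ, ρ} = {(l,ξ), (l,ρ)}
  {l, m} × {ξ} = {(l,ξ), (m,ξ)}
  {l, m} × {ρ} = {(l,ρ), (m,ρ)}
  {m} × {ν, ξ} = {(m,ν), (m,ξ)}
  {m} × {ν, ρ} = {(m,ν), (m,ρ)}
  {m} × {ξ, ρ} = {(m,ξ), (m,ρ)}
  {l} × {ν, ξ, ρ} = {(l,ν), (l,ξ), (l,ρ)}
  {m} × {ν, ξ, ρ} = {(m,ν), (m,ξ), (m,ρ)}
  {l, m} × {ν, ξ} = {(l,ν), (l,ξ), (m,ν), (m,ξ)}
  {l, m} × {ν, ρ} = {(l,ν), (l,ρ), (m,ν), (m,ρ)}
  {l, m} × {ξ, ρ} = {(l,ξ), (l,ρ), (m,ξ), (m,ρ)}
  {l, m} × {ν, ξ, ρ} = {(l,ν), (l,ξ), (l,ρ), (m,ν), (m,ξ), (m,ρ)}
These 22 distinct sets form the basis B.
Close under arbitrary unions to get τ_{X×Y}; counting gives |τ_{X×Y}| = 64.


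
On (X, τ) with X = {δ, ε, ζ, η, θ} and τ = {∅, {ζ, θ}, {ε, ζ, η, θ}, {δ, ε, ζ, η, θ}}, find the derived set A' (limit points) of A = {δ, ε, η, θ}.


A' = {δ, ε, ζ, η}

For each x ∈ X, list the open sets U ∈ τ with x ∈ U, then check whether U ∩ (A ∖ {x}) ≠ ∅ for every such U.
  x = δ: opens ∋ x are {δ, ε, ζ, η, θ}; each meets A ∖ {δ}, so x IS a limit point.
  x = ε: opens ∋ x are {ε, ζ, η, θ}, {δ, ε, ζ, η, θ}; each meets A ∖ {ε}, so x IS a limit point.
  x = ζ: opens ∋ x are {ζ, θ}, {ε, ζ, η, θ}, {δ, ε, ζ, η, θ}; each meets A ∖ {ζ}, so x IS a limit point.
  x = η: opens ∋ x are {ε, ζ, η, θ}, {δ, ε, ζ, η, θ}; each meets A ∖ {η}, so x IS a limit point.
  x = θ: open {ζ, θ} ∋ x has {ζ, θ} ∩ (A ∖ {θ}) = ∅, so x is NOT a limit point.
Collecting: A' = {δ, ε, ζ, η}.


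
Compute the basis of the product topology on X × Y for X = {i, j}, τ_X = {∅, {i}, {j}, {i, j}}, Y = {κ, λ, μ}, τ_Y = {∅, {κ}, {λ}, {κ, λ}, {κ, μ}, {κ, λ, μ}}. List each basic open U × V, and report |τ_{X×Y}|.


Basis B = {∅ × ∅, {i} × {κ}, {i} × {λ}, {j} × {κ}, {j} × {λ}, {i} × {κ, λ}, {i} × {κ, μ}, {i, j} × {κ}, {i, j} × {λ}, {j} × {κ, λ}, {j} × {κ, μ}, {i} × {κ, λ, μ}, {j} × {κ, λ, μ}, {i, j} × {κ, λ}, {i, j} × {κ, μ}, {i, j} × {κ, λ, μ}}; |τ_{X×Y}| = 36.

Enumerate products U × V with U ∈ τ_X, V ∈ τ_Y (deduplicated):
  ∅ × ∅ = {} (∅)
  {i} × {κ} = {(i,κ)}
  {i} × {λ} = {(i,λ)}
  {j} × {κ} = {(j,κ)}
  {j} × {λ} = {(j,λ)}
  {i} × {κ, λ} = {(i,κ), (i,λ)}
  {i} × {κ, μ} = {(i,κ), (i,μ)}
  {i, j} × {κ} = {(i,κ), (j,κ)}
  {i, j} × {λ} = {(i,λ), (j,λ)}
  {j} × {κ, λ} = {(j,κ), (j,λ)}
  {j} × {κ, μ} = {(j,κ), (j,μ)}
  {i} × {κ, λ, μ} = {(i,κ), (i,λ), (i,μ)}
  {j} × {κ, λ, μ} = {(j,κ), (j,λ), (j,μ)}
  {i, j} × {κ, λ} = {(i,κ), (i,λ), (j,κ), (j,λ)}
  {i, j} × {κ, μ} = {(i,κ), (i,μ), (j,κ), (j,μ)}
  {i, j} × {κ, λ, μ} = {(i,κ), (i,λ), (i,μ), (j,κ), (j,λ), (j,μ)}
These 16 distinct sets form the basis B.
Close under arbitrary unions to get τ_{X×Y}; counting gives |τ_{X×Y}| = 36.


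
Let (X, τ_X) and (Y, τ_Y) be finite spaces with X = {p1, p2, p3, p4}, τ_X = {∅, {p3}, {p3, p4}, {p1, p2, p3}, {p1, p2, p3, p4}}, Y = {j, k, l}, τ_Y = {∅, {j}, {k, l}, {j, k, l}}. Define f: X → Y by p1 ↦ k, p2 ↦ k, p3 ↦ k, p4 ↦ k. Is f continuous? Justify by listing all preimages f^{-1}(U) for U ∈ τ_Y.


f IS continuous.

Compute f^{-1}(U) for each U ∈ τ_Y:
  U = ∅: f^{-1}(U) = ∅ ∈ τ_X ✓.
  U = {j}: f^{-1}(U) = ∅ ∈ τ_X ✓.
  U = {k, l}: f^{-1}(U) = {p1, p2, p3, p4} ∈ τ_X ✓.
  U = {j, k, l}: f^{-1}(U) = {p1, p2, p3, p4} ∈ τ_X ✓.
Every preimage lies in τ_X, so f IS continuous.


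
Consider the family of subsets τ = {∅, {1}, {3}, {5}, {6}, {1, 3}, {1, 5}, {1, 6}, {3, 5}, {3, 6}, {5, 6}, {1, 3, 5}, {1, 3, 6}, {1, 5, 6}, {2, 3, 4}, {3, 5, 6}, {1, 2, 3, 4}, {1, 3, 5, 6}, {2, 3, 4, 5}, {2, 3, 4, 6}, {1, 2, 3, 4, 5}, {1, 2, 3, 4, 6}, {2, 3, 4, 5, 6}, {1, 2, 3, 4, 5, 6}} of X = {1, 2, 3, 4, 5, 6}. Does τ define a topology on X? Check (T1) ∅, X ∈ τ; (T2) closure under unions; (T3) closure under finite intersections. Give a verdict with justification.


τ IS a topology on X.

Axiom (T1): ∅ ∈ τ? Yes; X ∈ τ? Yes.
Axiom (T2/T3): check pairwise unions and intersections of members of τ.
All pairwise intersections and unions checked — each lies in τ. Therefore τ satisfies (T1), (T2), (T3): it IS a topology on X.


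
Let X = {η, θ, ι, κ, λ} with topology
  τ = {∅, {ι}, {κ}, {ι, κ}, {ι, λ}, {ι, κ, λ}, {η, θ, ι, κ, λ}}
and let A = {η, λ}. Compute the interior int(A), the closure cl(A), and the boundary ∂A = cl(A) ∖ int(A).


int(A) = ∅, cl(A) = {η, θ, λ}, ∂A = {η, θ, λ}.

Closed sets in (X, τ) are complements of opens:
  closed(X, τ) = {∅, {η, θ}, {η, θ, κ}, {η, θ, λ}, {η, θ, ι, λ}, {η, θ, κ, λ}, {η, θ, ι, κ, λ}}.
int(A) = ⋃ {U ∈ τ : U ⊆ A}. Opens contained in A: ∅.
Taking the union of these: int(A) = ∅.
cl(A) = ⋂ {C closed : A ⊆ C}. Closed sets containing A: {η, θ, λ}, {η, θ, ι, λ}, {η, θ, κ, λ}, {η, θ, ι, κ, λ}.
Intersecting these: cl(A) = {η, θ, λ}.
∂A = cl(A) ∖ int(A) = {η, θ, λ} ∖ ∅ = {η, θ, λ}.


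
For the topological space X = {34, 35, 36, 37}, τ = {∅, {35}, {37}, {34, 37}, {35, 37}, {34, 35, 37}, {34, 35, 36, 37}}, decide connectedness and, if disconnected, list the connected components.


(X, τ) is connected.

Find clopen sets (U ∈ τ with X ∖ U ∈ τ):
  U = ∅, X ∖ U = {34, 35, 36, 37} — both open, so U is clopen.
  U = {34, 35, 36, 37}, X ∖ U = ∅ — both open, so U is clopen.
Only trivial clopens (∅ and X) exist, so (X, τ) is connected.
Compute connected components by grouping points that agree on all clopens:
  component: {34, 35, 36, 37}


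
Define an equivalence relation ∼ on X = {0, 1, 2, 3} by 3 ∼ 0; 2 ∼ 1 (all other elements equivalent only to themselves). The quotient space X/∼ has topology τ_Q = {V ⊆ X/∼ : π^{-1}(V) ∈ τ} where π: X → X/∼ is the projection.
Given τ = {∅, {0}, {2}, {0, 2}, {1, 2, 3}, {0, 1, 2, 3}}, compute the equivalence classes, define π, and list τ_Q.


X/∼ = {[0=3], [1=2]}; |τ_Q| = 2.

Equivalence classes: [0=3], [1=2].
Quotient map π: X → X/∼ sends 0 ↦ [0=3], 1 ↦ [1=2], 2 ↦ [1=2], 3 ↦ [0=3].
For each subset V ⊆ X/∼, compute π^{-1}(V) ⊆ X and check whether π^{-1}(V) ∈ τ. V is open in τ_Q iff π^{-1}(V) ∈ τ.
  V = {}: π^{-1}(V) = ∅ ∈ τ ✓.
  V = {[0=3]}: π^{-1}(V) = {0, 3} ∉ τ ✗.
  V = {[1=2]}: π^{-1}(V) = {1, 2} ∉ τ ✗.
  V = {[0=3], [1=2]}: π^{-1}(V) = {0, 1, 2, 3} ∈ τ ✓.
Open sets in the quotient: τ_Q = {{}, {[0=3], [1=2]}} (2 elements).


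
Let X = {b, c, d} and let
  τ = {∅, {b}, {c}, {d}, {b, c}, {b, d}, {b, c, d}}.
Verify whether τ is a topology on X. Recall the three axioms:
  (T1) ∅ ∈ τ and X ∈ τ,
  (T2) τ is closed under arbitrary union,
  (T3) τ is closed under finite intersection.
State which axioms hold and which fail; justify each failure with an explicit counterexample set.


τ is NOT a topology on X.

Axiom (T1): ∅ ∈ τ? Yes; X ∈ τ? Yes.
Axiom (T2/T3): check pairwise unions and intersections of members of τ.
Counterexample for (T2): {c} ∪ {d} = {c, d} ∉ τ. Therefore τ is NOT a topology.


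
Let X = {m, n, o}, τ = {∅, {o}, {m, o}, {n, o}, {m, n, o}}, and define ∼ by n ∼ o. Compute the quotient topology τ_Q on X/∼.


X/∼ = {[m], [n=o]}; |τ_Q| = 3.

Equivalence classes: [m], [n=o].
Quotient map π: X → X/∼ sends m ↦ [m], n ↦ [n=o], o ↦ [n=o].
For each subset V ⊆ X/∼, compute π^{-1}(V) ⊆ X and check whether π^{-1}(V) ∈ τ. V is open in τ_Q iff π^{-1}(V) ∈ τ.
  V = {}: π^{-1}(V) = ∅ ∈ τ ✓.
  V = {[m]}: π^{-1}(V) = {m} ∉ τ ✗.
  V = {[n=o]}: π^{-1}(V) = {n, o} ∈ τ ✓.
  V = {[m], [n=o]}: π^{-1}(V) = {m, n, o} ∈ τ ✓.
Open sets in the quotient: τ_Q = {{}, {[n=o]}, {[m], [n=o]}} (3 elements).


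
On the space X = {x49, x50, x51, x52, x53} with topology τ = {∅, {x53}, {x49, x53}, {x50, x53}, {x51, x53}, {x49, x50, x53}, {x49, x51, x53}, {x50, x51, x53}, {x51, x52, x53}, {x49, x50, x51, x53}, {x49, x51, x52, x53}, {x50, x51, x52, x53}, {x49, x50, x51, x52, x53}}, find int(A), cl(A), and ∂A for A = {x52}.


int(A) = ∅, cl(A) = {x52}, ∂A = {x52}.

Closed sets in (X, τ) are complements of opens:
  closed(X, τ) = {∅, {x49}, {x50}, {x52}, {x49, x50}, {x49, x52}, {x50, x52}, {x51, x52}, {x49, x50, x52}, {x49, x51, x52}, {x50, x51, x52}, {x49, x50, x51, x52}, {x49, x50, x51, x52, x53}}.
int(A) = ⋃ {U ∈ τ : U ⊆ A}. Opens contained in A: ∅.
Taking the union of these: int(A) = ∅.
cl(A) = ⋂ {C closed : A ⊆ C}. Closed sets containing A: {x52}, {x49, x52}, {x50, x52}, {x51, x52}, {x49, x50, x52}, {x49, x51, x52}, {x50, x51, x52}, {x49, x50, x51, x52}, {x49, x50, x51, x52, x53}.
Intersecting these: cl(A) = {x52}.
∂A = cl(A) ∖ int(A) = {x52} ∖ ∅ = {x52}.


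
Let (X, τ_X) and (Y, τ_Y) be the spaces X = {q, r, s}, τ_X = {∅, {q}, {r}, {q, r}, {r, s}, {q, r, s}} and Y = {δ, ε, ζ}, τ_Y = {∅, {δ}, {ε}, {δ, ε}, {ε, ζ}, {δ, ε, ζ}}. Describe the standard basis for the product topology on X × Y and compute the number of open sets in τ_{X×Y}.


Basis B = {∅ × ∅, {q} × {δ}, {q} × {ε}, {r} × {δ}, {r} × {ε}, {q} × {δ, ε}, {q, r} × {δ}, {q} × {ε, ζ}, {q, r} × {ε}, {r} × {δ, ε}, {r, s} × {δ}, {r} × {ε, ζ}, {r, s} × {ε}, {q} × {δ, ε, ζ}, {q, r, s} × {δ}, {q, r, s} × {ε}, {r} × {δ, ε, ζ}, {q, r} × {δ, ε}, {q, r} × {ε, ζ}, {r, s} × {δ, ε}, {r, s} × {ε, ζ}, {q, r} × {δ, ε, ζ}, {q, r, s} × {δ, ε}, {q, r, s} × {ε, ζ}, {r, s} × {δ, ε, ζ}, {q, r, s} × {δ, ε, ζ}}; |τ_{X×Y}| = 108.

Enumerate products U × V with U ∈ τ_X, V ∈ τ_Y (deduplicated):
  ∅ × ∅ = {} (∅)
  {q} × {δ} = {(q,δ)}
  {q} × {ε} = {(q,ε)}
  {r} × {δ} = {(r,δ)}
  {r} × {ε} = {(r,ε)}
  {q} × {δ, ε} = {(q,δ), (q,ε)}
  {q, r} × {δ} = {(q,δ), (r,δ)}
  {q} × {ε, ζ} = {(q,ε), (q,ζ)}
  {q, r} × {ε} = {(q,ε), (r,ε)}
  {r} × {δ, ε} = {(r,δ), (r,ε)}
  {r, s} × {δ} = {(r,δ), (s,δ)}
  {r} × {ε, ζ} = {(r,ε), (r,ζ)}
  {r, s} × {ε} = {(r,ε), (s,ε)}
  {q} × {δ, ε, ζ} = {(q,δ), (q,ε), (q,ζ)}
  {q, r, s} × {δ} = {(q,δ), (r,δ), (s,δ)}
  {q, r, s} × {ε} = {(q,ε), (r,ε), (s,ε)}
  {r} × {δ, ε, ζ} = {(r,δ), (r,ε), (r,ζ)}
  {q, r} × {δ, ε} = {(q,δ), (q,ε), (r,δ), (r,ε)}
  {q, r} × {ε, ζ} = {(q,ε), (q,ζ), (r,ε), (r,ζ)}
  {r, s} × {δ, ε} = {(r,δ), (r,ε), (s,δ), (s,ε)}
  {r, s} × {ε, ζ} = {(r,ε), (r,ζ), (s,ε), (s,ζ)}
  {q, r} × {δ, ε, ζ} = {(q,δ), (q,ε), (q,ζ), (r,δ), (r,ε), (r,ζ)}
  {q, r, s} × {δ, ε} = {(q,δ), (q,ε), (r,δ), (r,ε), (s,δ), (s,ε)}
  {q, r, s} × {ε, ζ} = {(q,ε), (q,ζ), (r,ε), (r,ζ), (s,ε), (s,ζ)}
  {r, s} × {δ, ε, ζ} = {(r,δ), (r,ε), (r,ζ), (s,δ), (s,ε), (s,ζ)}
  {q, r, s} × {δ, ε, ζ} = {(q,δ), (q,ε), (q,ζ), (r,δ), (r,ε), (r,ζ), (s,δ), (s,ε), (s,ζ)}
These 26 distinct sets form the basis B.
Close under arbitrary unions to get τ_{X×Y}; counting gives |τ_{X×Y}| = 108.


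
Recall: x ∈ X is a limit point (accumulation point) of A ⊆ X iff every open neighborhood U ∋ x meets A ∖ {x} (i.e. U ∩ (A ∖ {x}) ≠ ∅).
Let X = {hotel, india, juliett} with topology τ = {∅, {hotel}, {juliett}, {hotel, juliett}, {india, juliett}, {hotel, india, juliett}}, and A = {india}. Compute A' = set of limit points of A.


A' = ∅

For each x ∈ X, list the open sets U ∈ τ with x ∈ U, then check whether U ∩ (A ∖ {x}) ≠ ∅ for every such U.
  x = hotel: open {hotel} ∋ x has {hotel} ∩ (A ∖ {hotel}) = ∅, so x is NOT a limit point.
  x = india: open {india, juliett} ∋ x has {india, juliett} ∩ (A ∖ {india}) = ∅, so x is NOT a limit point.
  x = juliett: open {juliett} ∋ x has {juliett} ∩ (A ∖ {juliett}) = ∅, so x is NOT a limit point.
Collecting: A' = ∅.


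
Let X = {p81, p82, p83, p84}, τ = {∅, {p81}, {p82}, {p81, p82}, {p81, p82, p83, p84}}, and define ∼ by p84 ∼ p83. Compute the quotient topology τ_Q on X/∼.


X/∼ = {[p81], [p82], [p83=p84]}; |τ_Q| = 5.

Equivalence classes: [p81], [p82], [p83=p84].
Quotient map π: X → X/∼ sends p81 ↦ [p81], p82 ↦ [p82], p83 ↦ [p83=p84], p84 ↦ [p83=p84].
For each subset V ⊆ X/∼, compute π^{-1}(V) ⊆ X and check whether π^{-1}(V) ∈ τ. V is open in τ_Q iff π^{-1}(V) ∈ τ.
  V = {}: π^{-1}(V) = ∅ ∈ τ ✓.
  V = {[p81]}: π^{-1}(V) = {p81} ∈ τ ✓.
  V = {[p82]}: π^{-1}(V) = {p82} ∈ τ ✓.
  V = {[p81], [p82]}: π^{-1}(V) = {p81, p82} ∈ τ ✓.
  V = {[p83=p84]}: π^{-1}(V) = {p83, p84} ∉ τ ✗.
  V = {[p81], [p83=p84]}: π^{-1}(V) = {p81, p83, p84} ∉ τ ✗.
  V = {[p82], [p83=p84]}: π^{-1}(V) = {p82, p83, p84} ∉ τ ✗.
  V = {[p81], [p82], [p83=p84]}: π^{-1}(V) = {p81, p82, p83, p84} ∈ τ ✓.
Open sets in the quotient: τ_Q = {{}, {[p81]}, {[p82]}, {[p81], [p82]}, {[p81], [p82], [p83=p84]}} (5 elements).
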